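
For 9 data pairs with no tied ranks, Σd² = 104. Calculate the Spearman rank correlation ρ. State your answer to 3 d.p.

ρ = 1 − 6Σd² / [n(n²−1)] = 1 − 6×104 / (9×80)
  = 1 − 624/720 = 1 − 0.8667 ≈ 0.133

0.133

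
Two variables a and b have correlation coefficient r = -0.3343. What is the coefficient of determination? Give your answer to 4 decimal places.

0.1118

r² = (-0.3343)² = 0.1118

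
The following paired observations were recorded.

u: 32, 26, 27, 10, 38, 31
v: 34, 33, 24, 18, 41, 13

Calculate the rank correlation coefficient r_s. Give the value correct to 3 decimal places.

Rank u: 5, 2, 3, 1, 6, 4
Rank v: 5, 4, 3, 2, 6, 1
d = rank(u) − rank(v): 0, -2, 0, -1, 0, 3; Σd² = 14
ρ = 1 − 6Σd² / [n(n²−1)] = 1 − 6×14 / (6×35) = 1 − 84/210 ≈ 0.600

0.600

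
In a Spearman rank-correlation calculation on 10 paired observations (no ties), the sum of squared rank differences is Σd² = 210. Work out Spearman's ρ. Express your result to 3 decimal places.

-0.273

ρ = 1 − 6Σd² / [n(n²−1)] = 1 − 6×210 / (10×99)
  = 1 − 1260/990 = 1 − 1.2727 ≈ -0.273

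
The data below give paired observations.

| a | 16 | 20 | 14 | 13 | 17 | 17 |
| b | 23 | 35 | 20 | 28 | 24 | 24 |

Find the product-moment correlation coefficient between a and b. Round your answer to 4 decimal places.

0.5891

n = 6, Σa = 97, Σb = 154, Σa² = 1599, Σb² = 4090, Σab = 2528
nΣab − ΣaΣb = 15168 − 14938 = 230
nΣa² − (Σa)² = 9594 − 9409 = 185; nΣb² − (Σb)² = 24540 − 23716 = 824
r = 230 / √(185 × 824) = 230 / 390.4357 ≈ 0.5891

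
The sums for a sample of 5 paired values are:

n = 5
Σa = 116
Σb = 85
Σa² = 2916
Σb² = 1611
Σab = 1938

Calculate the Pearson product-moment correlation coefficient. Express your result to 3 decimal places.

r = (nΣab − ΣaΣb) / √[(nΣa² − (Σa)²)(nΣb² − (Σb)²)]
Numerator: 5×1938 − 116×85 = -170
Denominator: √[(14580 − 13456)(8055 − 7225)] = √[1124 × 830] = 965.8778
r = -170 / 965.8778 ≈ -0.176

-0.176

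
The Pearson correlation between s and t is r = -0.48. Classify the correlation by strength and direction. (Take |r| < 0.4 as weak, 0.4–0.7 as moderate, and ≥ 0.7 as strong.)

moderate negative

r = -0.48 < 0 so the relationship is negative.
|r| = 0.48, which falls in the moderate range.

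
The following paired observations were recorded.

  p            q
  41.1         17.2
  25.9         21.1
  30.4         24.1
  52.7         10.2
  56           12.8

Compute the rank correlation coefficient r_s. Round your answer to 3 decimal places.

-0.800

Rank p: 3, 1, 2, 4, 5
Rank q: 3, 4, 5, 1, 2
d = rank(p) − rank(q): 0, -3, -3, 3, 3; Σd² = 36
ρ = 1 − 6Σd² / [n(n²−1)] = 1 − 6×36 / (5×24) = 1 − 216/120 ≈ -0.800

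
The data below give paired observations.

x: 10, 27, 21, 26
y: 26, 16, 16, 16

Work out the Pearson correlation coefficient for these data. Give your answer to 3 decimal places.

-0.942

n = 4, Σx = 84, Σy = 74, Σx² = 1946, Σy² = 1444, Σxy = 1444
nΣxy − ΣxΣy = 5776 − 6216 = -440
nΣx² − (Σx)² = 7784 − 7056 = 728; nΣy² − (Σy)² = 5776 − 5476 = 300
r = -440 / √(728 × 300) = -440 / 467.3329 ≈ -0.942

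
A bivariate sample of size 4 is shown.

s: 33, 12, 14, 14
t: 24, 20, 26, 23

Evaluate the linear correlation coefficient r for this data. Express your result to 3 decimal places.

0.280

n = 4, Σs = 73, Σt = 93, Σs² = 1625, Σt² = 2181, Σst = 1718
nΣst − ΣsΣt = 6872 − 6789 = 83
nΣs² − (Σs)² = 6500 − 5329 = 1171; nΣt² − (Σt)² = 8724 − 8649 = 75
r = 83 / √(1171 × 75) = 83 / 296.3528 ≈ 0.280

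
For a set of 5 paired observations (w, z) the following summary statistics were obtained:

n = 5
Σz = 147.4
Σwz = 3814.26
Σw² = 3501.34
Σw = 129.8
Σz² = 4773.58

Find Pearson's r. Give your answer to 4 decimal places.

r = (nΣwz − ΣwΣz) / √[(nΣw² − (Σw)²)(nΣz² − (Σz)²)]
Numerator: 5×3814.26 − 129.8×147.4 = -61.22
Denominator: √[(17506.7 − 16848.04)(23867.9 − 21726.76)] = √[658.66 × 2141.14] = 1187.5535
r = -61.22 / 1187.5535 ≈ -0.0516

-0.0516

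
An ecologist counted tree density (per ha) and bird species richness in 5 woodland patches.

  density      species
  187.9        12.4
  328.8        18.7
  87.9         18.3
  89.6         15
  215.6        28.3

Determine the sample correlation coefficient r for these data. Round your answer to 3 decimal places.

0.275

n = 5, Σx = 909.8, Σy = 92.7, Σx² = 205653.78, Σy² = 1864.23, Σxy = 17532.57
nΣxy − ΣxΣy = 87662.85 − 84338.46 = 3324.39
nΣx² − (Σx)² = 1028268.9 − 827736.04 = 200532.86; nΣy² − (Σy)² = 9321.15 − 8593.29 = 727.86
r = 3324.39 / √(200532.86 × 727.86) = 3324.39 / 12081.3843 ≈ 0.275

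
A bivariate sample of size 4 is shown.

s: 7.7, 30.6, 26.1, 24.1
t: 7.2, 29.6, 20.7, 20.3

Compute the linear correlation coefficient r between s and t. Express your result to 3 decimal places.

n = 4, Σs = 88.5, Σt = 77.8, Σs² = 2257.67, Σt² = 1768.58, Σst = 1990.7
nΣst − ΣsΣt = 7962.8 − 6885.3 = 1077.5
nΣs² − (Σs)² = 9030.68 − 7832.25 = 1198.43; nΣt² − (Σt)² = 7074.32 − 6052.84 = 1021.48
r = 1077.5 / √(1198.43 × 1021.48) = 1077.5 / 1106.4232 ≈ 0.974

0.974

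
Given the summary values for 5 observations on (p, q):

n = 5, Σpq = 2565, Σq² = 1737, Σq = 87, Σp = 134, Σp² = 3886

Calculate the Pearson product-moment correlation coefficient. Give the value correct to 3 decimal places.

r = (nΣpq − ΣpΣq) / √[(nΣp² − (Σp)²)(nΣq² − (Σq)²)]
Numerator: 5×2565 − 134×87 = 1167
Denominator: √[(19430 − 17956)(8685 − 7569)] = √[1474 × 1116] = 1282.5693
r = 1167 / 1282.5693 ≈ 0.910

0.910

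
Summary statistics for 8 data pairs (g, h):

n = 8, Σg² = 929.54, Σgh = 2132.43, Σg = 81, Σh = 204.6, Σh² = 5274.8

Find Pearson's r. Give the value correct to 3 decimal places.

r = (nΣgh − ΣgΣh) / √[(nΣg² − (Σg)²)(nΣh² − (Σh)²)]
Numerator: 8×2132.43 − 81×204.6 = 486.84
Denominator: √[(7436.32 − 6561)(42198.4 − 41861.16)] = √[875.32 × 337.24] = 543.3166
r = 486.84 / 543.3166 ≈ 0.896

0.896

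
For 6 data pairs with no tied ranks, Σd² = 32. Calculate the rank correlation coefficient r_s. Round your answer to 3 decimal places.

0.086

ρ = 1 − 6Σd² / [n(n²−1)] = 1 − 6×32 / (6×35)
  = 1 − 192/210 = 1 − 0.9143 ≈ 0.086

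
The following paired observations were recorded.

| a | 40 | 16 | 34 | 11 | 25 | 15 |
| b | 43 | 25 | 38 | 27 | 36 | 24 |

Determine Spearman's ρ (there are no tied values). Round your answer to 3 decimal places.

Rank a: 6, 3, 5, 1, 4, 2
Rank b: 6, 2, 5, 3, 4, 1
d = rank(a) − rank(b): 0, 1, 0, -2, 0, 1; Σd² = 6
ρ = 1 − 6Σd² / [n(n²−1)] = 1 − 6×6 / (6×35) = 1 − 36/210 ≈ 0.829

0.829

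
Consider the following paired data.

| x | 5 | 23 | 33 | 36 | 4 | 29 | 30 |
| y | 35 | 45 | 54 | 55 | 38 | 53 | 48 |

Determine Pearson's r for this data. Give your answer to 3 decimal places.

n = 7, Σx = 160, Σy = 328, Σx² = 4696, Σy² = 15748, Σxy = 8101
nΣxy − ΣxΣy = 56707 − 52480 = 4227
nΣx² − (Σx)² = 32872 − 25600 = 7272; nΣy² − (Σy)² = 110236 − 107584 = 2652
r = 4227 / √(7272 × 2652) = 4227 / 4391.5082 ≈ 0.963

0.963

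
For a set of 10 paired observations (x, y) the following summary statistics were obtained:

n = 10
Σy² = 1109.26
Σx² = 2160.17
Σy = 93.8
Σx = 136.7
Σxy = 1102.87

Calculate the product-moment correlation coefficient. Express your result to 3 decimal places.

-0.694

r = (nΣxy − ΣxΣy) / √[(nΣx² − (Σx)²)(nΣy² − (Σy)²)]
Numerator: 10×1102.87 − 136.7×93.8 = -1793.76
Denominator: √[(21601.7 − 18686.89)(11092.6 − 8798.44)] = √[2914.81 × 2294.16] = 2585.9313
r = -1793.76 / 2585.9313 ≈ -0.694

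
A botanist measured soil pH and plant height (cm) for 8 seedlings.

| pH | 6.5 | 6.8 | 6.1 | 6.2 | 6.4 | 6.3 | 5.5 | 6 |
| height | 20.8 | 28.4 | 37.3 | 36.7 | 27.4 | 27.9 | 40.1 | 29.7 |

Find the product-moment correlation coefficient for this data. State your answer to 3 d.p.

-0.716

n = 8, Σx = 49.8, Σy = 248.3, Σx² = 311.04, Σy² = 7996.65, Σxy = 1533.27
nΣxy − ΣxΣy = 12266.16 − 12365.34 = -99.18
nΣx² − (Σx)² = 2488.32 − 2480.04 = 8.28; nΣy² − (Σy)² = 63973.2 − 61652.89 = 2320.31
r = -99.18 / √(8.28 × 2320.31) = -99.18 / 138.6080 ≈ -0.716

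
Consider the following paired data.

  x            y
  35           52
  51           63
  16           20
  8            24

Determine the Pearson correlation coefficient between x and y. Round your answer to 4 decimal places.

0.9607

n = 4, Σx = 110, Σy = 159, Σx² = 4146, Σy² = 7649, Σxy = 5545
nΣxy − ΣxΣy = 22180 − 17490 = 4690
nΣx² − (Σx)² = 16584 − 12100 = 4484; nΣy² − (Σy)² = 30596 − 25281 = 5315
r = 4690 / √(4484 × 5315) = 4690 / 4881.8501 ≈ 0.9607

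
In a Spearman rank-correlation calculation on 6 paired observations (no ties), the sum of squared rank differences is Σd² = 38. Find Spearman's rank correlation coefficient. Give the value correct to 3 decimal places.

-0.086

ρ = 1 − 6Σd² / [n(n²−1)] = 1 − 6×38 / (6×35)
  = 1 − 228/210 = 1 − 1.0857 ≈ -0.086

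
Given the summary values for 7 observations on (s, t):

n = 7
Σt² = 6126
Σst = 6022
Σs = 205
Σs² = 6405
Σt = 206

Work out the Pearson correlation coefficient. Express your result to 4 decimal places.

-0.0679

r = (nΣst − ΣsΣt) / √[(nΣs² − (Σs)²)(nΣt² − (Σt)²)]
Numerator: 7×6022 − 205×206 = -76
Denominator: √[(44835 − 42025)(42882 − 42436)] = √[2810 × 446] = 1119.4910
r = -76 / 1119.4910 ≈ -0.0679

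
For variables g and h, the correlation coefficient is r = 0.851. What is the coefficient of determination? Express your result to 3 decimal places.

r² = (0.851)² = 0.724

0.724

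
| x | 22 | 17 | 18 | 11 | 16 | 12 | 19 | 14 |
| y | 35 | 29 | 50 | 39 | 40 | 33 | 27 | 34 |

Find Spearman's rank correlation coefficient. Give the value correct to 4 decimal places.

Rank x: 8, 5, 6, 1, 4, 2, 7, 3
Rank y: 5, 2, 8, 6, 7, 3, 1, 4
d = rank(x) − rank(y): 3, 3, -2, -5, -3, -1, 6, -1; Σd² = 94
ρ = 1 − 6Σd² / [n(n²−1)] = 1 − 6×94 / (8×63) = 1 − 564/504 ≈ -0.1190

-0.1190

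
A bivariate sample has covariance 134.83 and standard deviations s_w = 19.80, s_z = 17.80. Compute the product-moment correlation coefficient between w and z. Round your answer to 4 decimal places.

r = Cov(w,z) / (s_w · s_z) = 134.83 / (19.80 × 17.80)
  = 134.83 / 352.4400 ≈ 0.3826

0.3826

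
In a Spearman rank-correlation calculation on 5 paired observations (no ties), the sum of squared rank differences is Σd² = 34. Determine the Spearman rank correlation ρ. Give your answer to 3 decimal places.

-0.700

ρ = 1 − 6Σd² / [n(n²−1)] = 1 − 6×34 / (5×24)
  = 1 − 204/120 = 1 − 1.7000 ≈ -0.700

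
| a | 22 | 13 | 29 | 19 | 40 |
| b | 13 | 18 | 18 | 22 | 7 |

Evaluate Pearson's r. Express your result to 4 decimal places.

n = 5, Σa = 123, Σb = 78, Σa² = 3455, Σb² = 1350, Σab = 1740
nΣab − ΣaΣb = 8700 − 9594 = -894
nΣa² − (Σa)² = 17275 − 15129 = 2146; nΣb² − (Σb)² = 6750 − 6084 = 666
r = -894 / √(2146 × 666) = -894 / 1195.5066 ≈ -0.7478

-0.7478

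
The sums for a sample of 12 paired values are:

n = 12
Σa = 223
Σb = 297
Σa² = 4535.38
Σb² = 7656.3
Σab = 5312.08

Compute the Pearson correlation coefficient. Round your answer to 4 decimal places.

r = (nΣab − ΣaΣb) / √[(nΣa² − (Σa)²)(nΣb² − (Σb)²)]
Numerator: 12×5312.08 − 223×297 = -2486.04
Denominator: √[(54424.56 − 49729)(91875.6 − 88209)] = √[4695.56 × 3666.6] = 4149.3060
r = -2486.04 / 4149.3060 ≈ -0.5991

-0.5991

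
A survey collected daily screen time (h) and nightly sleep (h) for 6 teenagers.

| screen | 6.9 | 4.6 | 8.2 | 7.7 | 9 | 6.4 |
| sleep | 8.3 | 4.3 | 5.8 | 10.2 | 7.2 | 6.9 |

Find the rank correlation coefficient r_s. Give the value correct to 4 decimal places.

Rank screen: 3, 1, 5, 4, 6, 2
Rank sleep: 5, 1, 2, 6, 4, 3
d = rank(screen) − rank(sleep): -2, 0, 3, -2, 2, -1; Σd² = 22
ρ = 1 − 6Σd² / [n(n²−1)] = 1 − 6×22 / (6×35) = 1 − 132/210 ≈ 0.3714

0.3714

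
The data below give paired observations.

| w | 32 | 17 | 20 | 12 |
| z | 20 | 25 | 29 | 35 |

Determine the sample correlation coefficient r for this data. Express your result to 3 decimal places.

n = 4, Σw = 81, Σz = 109, Σw² = 1857, Σz² = 3091, Σwz = 2065
nΣwz − ΣwΣz = 8260 − 8829 = -569
nΣw² − (Σw)² = 7428 − 6561 = 867; nΣz² − (Σz)² = 12364 − 11881 = 483
r = -569 / √(867 × 483) = -569 / 647.1175 ≈ -0.879

-0.879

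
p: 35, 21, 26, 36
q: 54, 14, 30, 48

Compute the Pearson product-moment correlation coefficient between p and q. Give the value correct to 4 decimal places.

n = 4, Σp = 118, Σq = 146, Σp² = 3638, Σq² = 6316, Σpq = 4692
nΣpq − ΣpΣq = 18768 − 17228 = 1540
nΣp² − (Σp)² = 14552 − 13924 = 628; nΣq² − (Σq)² = 25264 − 21316 = 3948
r = 1540 / √(628 × 3948) = 1540 / 1574.5933 ≈ 0.9780

0.9780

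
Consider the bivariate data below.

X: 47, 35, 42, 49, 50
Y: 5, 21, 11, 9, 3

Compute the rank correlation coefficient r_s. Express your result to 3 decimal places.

Rank X: 3, 1, 2, 4, 5
Rank Y: 2, 5, 4, 3, 1
d = rank(X) − rank(Y): 1, -4, -2, 1, 4; Σd² = 38
ρ = 1 − 6Σd² / [n(n²−1)] = 1 − 6×38 / (5×24) = 1 − 228/120 ≈ -0.900

-0.900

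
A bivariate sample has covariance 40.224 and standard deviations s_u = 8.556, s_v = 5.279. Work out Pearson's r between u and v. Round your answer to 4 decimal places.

0.8906

r = Cov(u,v) / (s_u · s_v) = 40.224 / (8.556 × 5.279)
  = 40.224 / 45.1671 ≈ 0.8906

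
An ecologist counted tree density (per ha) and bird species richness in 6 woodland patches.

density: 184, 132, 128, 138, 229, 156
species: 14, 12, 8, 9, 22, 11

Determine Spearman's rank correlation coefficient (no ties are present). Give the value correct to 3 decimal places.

0.829

Rank density: 5, 2, 1, 3, 6, 4
Rank species: 5, 4, 1, 2, 6, 3
d = rank(density) − rank(species): 0, -2, 0, 1, 0, 1; Σd² = 6
ρ = 1 − 6Σd² / [n(n²−1)] = 1 − 6×6 / (6×35) = 1 − 36/210 ≈ 0.829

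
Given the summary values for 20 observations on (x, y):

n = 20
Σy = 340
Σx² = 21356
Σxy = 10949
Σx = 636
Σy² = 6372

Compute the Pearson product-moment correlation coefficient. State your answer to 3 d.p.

r = (nΣxy − ΣxΣy) / √[(nΣx² − (Σx)²)(nΣy² − (Σy)²)]
Numerator: 20×10949 − 636×340 = 2740
Denominator: √[(427120 − 404496)(127440 − 115600)] = √[22624 × 11840] = 16366.6783
r = 2740 / 16366.6783 ≈ 0.167

0.167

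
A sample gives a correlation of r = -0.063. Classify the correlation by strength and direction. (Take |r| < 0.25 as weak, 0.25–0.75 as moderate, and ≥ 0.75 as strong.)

weak negative

r = -0.063 < 0 so the relationship is negative.
|r| = 0.063, which falls in the weak range.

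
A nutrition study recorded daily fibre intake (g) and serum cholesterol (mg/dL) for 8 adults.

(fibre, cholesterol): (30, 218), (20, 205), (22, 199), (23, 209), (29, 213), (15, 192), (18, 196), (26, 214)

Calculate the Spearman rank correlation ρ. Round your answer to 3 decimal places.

0.952

Rank fibre: 8, 3, 4, 5, 7, 1, 2, 6
Rank cholesterol: 8, 4, 3, 5, 6, 1, 2, 7
d = rank(fibre) − rank(cholesterol): 0, -1, 1, 0, 1, 0, 0, -1; Σd² = 4
ρ = 1 − 6Σd² / [n(n²−1)] = 1 − 6×4 / (8×63) = 1 − 24/504 ≈ 0.952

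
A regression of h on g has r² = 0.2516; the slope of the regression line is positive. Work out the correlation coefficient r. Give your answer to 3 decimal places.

|r| = √0.2516 = 0.502
The association is positive, so r = 0.502.

0.502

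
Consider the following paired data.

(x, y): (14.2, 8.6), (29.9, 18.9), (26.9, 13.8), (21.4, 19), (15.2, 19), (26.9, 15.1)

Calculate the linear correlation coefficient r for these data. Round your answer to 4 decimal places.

n = 6, Σx = 134.5, Σy = 94.4, Σx² = 3231.87, Σy² = 1571.62, Σxy = 2160.04
nΣxy − ΣxΣy = 12960.24 − 12696.8 = 263.44
nΣx² − (Σx)² = 19391.22 − 18090.25 = 1300.97; nΣy² − (Σy)² = 9429.72 − 8911.36 = 518.36
r = 263.44 / √(1300.97 × 518.36) = 263.44 / 821.2008 ≈ 0.3208

0.3208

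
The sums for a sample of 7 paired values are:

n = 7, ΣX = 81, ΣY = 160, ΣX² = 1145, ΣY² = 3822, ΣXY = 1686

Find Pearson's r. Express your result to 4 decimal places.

-0.8940

r = (nΣXY − ΣXΣY) / √[(nΣX² − (ΣX)²)(nΣY² − (ΣY)²)]
Numerator: 7×1686 − 81×160 = -1158
Denominator: √[(8015 − 6561)(26754 − 25600)] = √[1454 × 1154] = 1295.3440
r = -1158 / 1295.3440 ≈ -0.8940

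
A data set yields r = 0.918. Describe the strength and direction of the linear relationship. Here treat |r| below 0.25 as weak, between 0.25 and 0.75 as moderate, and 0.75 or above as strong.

strong positive

r = 0.918 > 0 so the relationship is positive.
|r| = 0.918, which falls in the strong range.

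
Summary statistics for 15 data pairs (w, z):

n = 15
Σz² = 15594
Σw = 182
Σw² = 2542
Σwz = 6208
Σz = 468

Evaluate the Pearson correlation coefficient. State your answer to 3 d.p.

0.920

r = (nΣwz − ΣwΣz) / √[(nΣw² − (Σw)²)(nΣz² − (Σz)²)]
Numerator: 15×6208 − 182×468 = 7944
Denominator: √[(38130 − 33124)(233910 − 219024)] = √[5006 × 14886] = 8632.4571
r = 7944 / 8632.4571 ≈ 0.920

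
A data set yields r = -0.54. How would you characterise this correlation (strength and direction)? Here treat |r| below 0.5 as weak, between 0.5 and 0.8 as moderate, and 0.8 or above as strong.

r = -0.54 < 0 so the relationship is negative.
|r| = 0.54, which falls in the moderate range.

moderate negative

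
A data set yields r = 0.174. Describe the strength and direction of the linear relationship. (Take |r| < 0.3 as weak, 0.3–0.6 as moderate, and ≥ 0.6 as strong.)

r = 0.174 > 0 so the relationship is positive.
|r| = 0.174, which falls in the weak range.

weak positive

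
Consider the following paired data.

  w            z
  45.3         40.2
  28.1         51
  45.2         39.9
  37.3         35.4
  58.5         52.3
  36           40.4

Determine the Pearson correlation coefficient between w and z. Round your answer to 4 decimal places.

0.2102

n = 6, Σw = 250.4, Σz = 259.2, Σw² = 10994.28, Σz² = 11429.66, Σwz = 10892.01
nΣwz − ΣwΣz = 65352.06 − 64903.68 = 448.38
nΣw² − (Σw)² = 65965.68 − 62700.16 = 3265.52; nΣz² − (Σz)² = 68577.96 − 67184.64 = 1393.32
r = 448.38 / √(3265.52 × 1393.32) = 448.38 / 2133.0528 ≈ 0.2102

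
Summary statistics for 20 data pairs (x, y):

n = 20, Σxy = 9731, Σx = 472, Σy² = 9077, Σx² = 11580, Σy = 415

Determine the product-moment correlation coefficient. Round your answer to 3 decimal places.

r = (nΣxy − ΣxΣy) / √[(nΣx² − (Σx)²)(nΣy² − (Σy)²)]
Numerator: 20×9731 − 472×415 = -1260
Denominator: √[(231600 − 222784)(181540 − 172225)] = √[8816 × 9315] = 9062.0660
r = -1260 / 9062.0660 ≈ -0.139

-0.139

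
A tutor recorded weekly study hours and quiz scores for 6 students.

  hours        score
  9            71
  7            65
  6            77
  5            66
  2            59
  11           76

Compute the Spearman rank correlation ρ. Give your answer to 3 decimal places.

0.543

Rank hours: 5, 4, 3, 2, 1, 6
Rank score: 4, 2, 6, 3, 1, 5
d = rank(hours) − rank(score): 1, 2, -3, -1, 0, 1; Σd² = 16
ρ = 1 − 6Σd² / [n(n²−1)] = 1 − 6×16 / (6×35) = 1 − 96/210 ≈ 0.543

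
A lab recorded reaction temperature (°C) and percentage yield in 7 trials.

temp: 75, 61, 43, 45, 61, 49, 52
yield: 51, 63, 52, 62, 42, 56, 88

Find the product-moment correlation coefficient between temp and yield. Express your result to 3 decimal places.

-0.257

n = 7, Σx = 386, Σy = 414, Σx² = 22046, Σy² = 25762, Σxy = 22576
nΣxy − ΣxΣy = 158032 − 159804 = -1772
nΣx² − (Σx)² = 154322 − 148996 = 5326; nΣy² − (Σy)² = 180334 − 171396 = 8938
r = -1772 / √(5326 × 8938) = -1772 / 6899.5498 ≈ -0.257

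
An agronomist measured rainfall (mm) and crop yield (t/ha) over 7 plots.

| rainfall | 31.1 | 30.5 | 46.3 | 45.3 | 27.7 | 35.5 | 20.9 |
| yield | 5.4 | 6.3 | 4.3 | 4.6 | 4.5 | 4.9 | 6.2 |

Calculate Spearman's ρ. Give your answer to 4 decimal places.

Rank rainfall: 4, 3, 7, 6, 2, 5, 1
Rank yield: 5, 7, 1, 3, 2, 4, 6
d = rank(rainfall) − rank(yield): -1, -4, 6, 3, 0, 1, -5; Σd² = 88
ρ = 1 − 6Σd² / [n(n²−1)] = 1 − 6×88 / (7×48) = 1 − 528/336 ≈ -0.5714

-0.5714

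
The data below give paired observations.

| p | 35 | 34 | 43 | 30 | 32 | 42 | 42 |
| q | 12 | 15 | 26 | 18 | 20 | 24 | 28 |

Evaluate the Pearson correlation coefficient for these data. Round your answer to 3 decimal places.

0.746

n = 7, Σp = 258, Σq = 143, Σp² = 9682, Σq² = 3129, Σpq = 5412
nΣpq − ΣpΣq = 37884 − 36894 = 990
nΣp² − (Σp)² = 67774 − 66564 = 1210; nΣq² − (Σq)² = 21903 − 20449 = 1454
r = 990 / √(1210 × 1454) = 990 / 1326.4011 ≈ 0.746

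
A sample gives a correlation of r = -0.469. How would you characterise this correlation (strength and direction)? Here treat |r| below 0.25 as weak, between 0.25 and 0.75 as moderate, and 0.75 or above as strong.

moderate negative

r = -0.469 < 0 so the relationship is negative.
|r| = 0.469, which falls in the moderate range.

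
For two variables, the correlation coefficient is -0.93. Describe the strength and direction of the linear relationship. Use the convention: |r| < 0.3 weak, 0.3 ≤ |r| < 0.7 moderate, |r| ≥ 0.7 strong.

strong negative

r = -0.93 < 0 so the relationship is negative.
|r| = 0.93, which falls in the strong range.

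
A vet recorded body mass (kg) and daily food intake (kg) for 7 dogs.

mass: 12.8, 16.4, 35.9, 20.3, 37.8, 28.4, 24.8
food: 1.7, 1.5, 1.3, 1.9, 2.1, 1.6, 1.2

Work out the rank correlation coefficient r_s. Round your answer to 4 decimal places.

Rank mass: 1, 2, 6, 3, 7, 5, 4
Rank food: 5, 3, 2, 6, 7, 4, 1
d = rank(mass) − rank(food): -4, -1, 4, -3, 0, 1, 3; Σd² = 52
ρ = 1 − 6Σd² / [n(n²−1)] = 1 − 6×52 / (7×48) = 1 − 312/336 ≈ 0.0714

0.0714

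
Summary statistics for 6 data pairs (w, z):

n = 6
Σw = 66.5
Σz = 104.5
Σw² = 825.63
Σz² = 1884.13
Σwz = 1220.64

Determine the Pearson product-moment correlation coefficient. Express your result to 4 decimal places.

0.8286

r = (nΣwz − ΣwΣz) / √[(nΣw² − (Σw)²)(nΣz² − (Σz)²)]
Numerator: 6×1220.64 − 66.5×104.5 = 374.59
Denominator: √[(4953.78 − 4422.25)(11304.78 − 10920.25)] = √[531.53 × 384.53] = 452.0943
r = 374.59 / 452.0943 ≈ 0.8286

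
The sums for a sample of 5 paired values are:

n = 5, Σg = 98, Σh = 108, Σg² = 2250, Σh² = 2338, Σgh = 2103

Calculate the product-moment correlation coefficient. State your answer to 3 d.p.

r = (nΣgh − ΣgΣh) / √[(nΣg² − (Σg)²)(nΣh² − (Σh)²)]
Numerator: 5×2103 − 98×108 = -69
Denominator: √[(11250 − 9604)(11690 − 11664)] = √[1646 × 26] = 206.8719
r = -69 / 206.8719 ≈ -0.334

-0.334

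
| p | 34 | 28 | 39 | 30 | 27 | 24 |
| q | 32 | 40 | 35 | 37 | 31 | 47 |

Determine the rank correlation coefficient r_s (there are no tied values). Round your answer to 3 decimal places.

Rank p: 5, 3, 6, 4, 2, 1
Rank q: 2, 5, 3, 4, 1, 6
d = rank(p) − rank(q): 3, -2, 3, 0, 1, -5; Σd² = 48
ρ = 1 − 6Σd² / [n(n²−1)] = 1 − 6×48 / (6×35) = 1 − 288/210 ≈ -0.371

-0.371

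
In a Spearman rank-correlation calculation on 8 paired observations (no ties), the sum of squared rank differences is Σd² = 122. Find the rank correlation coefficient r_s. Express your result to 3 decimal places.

ρ = 1 − 6Σd² / [n(n²−1)] = 1 − 6×122 / (8×63)
  = 1 − 732/504 = 1 − 1.4524 ≈ -0.452

-0.452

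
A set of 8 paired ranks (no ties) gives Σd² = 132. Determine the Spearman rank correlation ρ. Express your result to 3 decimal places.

ρ = 1 − 6Σd² / [n(n²−1)] = 1 − 6×132 / (8×63)
  = 1 − 792/504 = 1 − 1.5714 ≈ -0.571

-0.571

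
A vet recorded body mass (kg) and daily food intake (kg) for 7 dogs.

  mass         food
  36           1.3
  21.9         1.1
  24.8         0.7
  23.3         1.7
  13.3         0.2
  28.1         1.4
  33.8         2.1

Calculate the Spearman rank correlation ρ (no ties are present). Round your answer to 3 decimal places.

0.571

Rank mass: 7, 2, 4, 3, 1, 5, 6
Rank food: 4, 3, 2, 6, 1, 5, 7
d = rank(mass) − rank(food): 3, -1, 2, -3, 0, 0, -1; Σd² = 24
ρ = 1 − 6Σd² / [n(n²−1)] = 1 − 6×24 / (7×48) = 1 − 144/336 ≈ 0.571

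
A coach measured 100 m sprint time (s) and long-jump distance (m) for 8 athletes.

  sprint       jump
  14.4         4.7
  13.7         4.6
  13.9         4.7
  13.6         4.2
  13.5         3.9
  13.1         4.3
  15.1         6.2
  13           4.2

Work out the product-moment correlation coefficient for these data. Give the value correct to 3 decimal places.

n = 8, Σx = 110.3, Σy = 36.8, Σx² = 1524.09, Σy² = 172.76, Σxy = 510.35
nΣxy − ΣxΣy = 4082.8 − 4059.04 = 23.76
nΣx² − (Σx)² = 12192.72 − 12166.09 = 26.63; nΣy² − (Σy)² = 1382.08 − 1354.24 = 27.84
r = 23.76 / √(26.63 × 27.84) = 23.76 / 27.2283 ≈ 0.873

0.873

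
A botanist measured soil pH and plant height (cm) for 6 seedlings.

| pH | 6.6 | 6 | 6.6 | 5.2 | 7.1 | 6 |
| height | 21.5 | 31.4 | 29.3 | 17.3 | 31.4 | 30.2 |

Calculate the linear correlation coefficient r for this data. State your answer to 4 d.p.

n = 6, Σx = 37.5, Σy = 161.1, Σx² = 236.57, Σy² = 4503.99, Σxy = 1017.78
nΣxy − ΣxΣy = 6106.68 − 6041.25 = 65.43
nΣx² − (Σx)² = 1419.42 − 1406.25 = 13.17; nΣy² − (Σy)² = 27023.94 − 25953.21 = 1070.73
r = 65.43 / √(13.17 × 1070.73) = 65.43 / 118.7498 ≈ 0.5510

0.5510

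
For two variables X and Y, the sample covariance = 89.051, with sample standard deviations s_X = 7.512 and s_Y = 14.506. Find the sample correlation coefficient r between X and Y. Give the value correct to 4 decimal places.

0.8172

r = Cov(X,Y) / (s_X · s_Y) = 89.051 / (7.512 × 14.506)
  = 89.051 / 108.9691 ≈ 0.8172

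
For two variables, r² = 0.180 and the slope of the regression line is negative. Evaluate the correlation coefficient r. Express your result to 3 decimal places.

-0.424

|r| = √0.180 = 0.424
The association is negative, so r = −0.424.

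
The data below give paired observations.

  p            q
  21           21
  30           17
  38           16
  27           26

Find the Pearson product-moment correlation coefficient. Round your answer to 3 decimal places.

n = 4, Σp = 116, Σq = 80, Σp² = 3514, Σq² = 1662, Σpq = 2261
nΣpq − ΣpΣq = 9044 − 9280 = -236
nΣp² − (Σp)² = 14056 − 13456 = 600; nΣq² − (Σq)² = 6648 − 6400 = 248
r = -236 / √(600 × 248) = -236 / 385.7460 ≈ -0.612

-0.612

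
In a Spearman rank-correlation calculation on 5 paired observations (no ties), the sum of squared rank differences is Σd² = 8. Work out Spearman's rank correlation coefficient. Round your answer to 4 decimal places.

0.6000

ρ = 1 − 6Σd² / [n(n²−1)] = 1 − 6×8 / (5×24)
  = 1 − 48/120 = 1 − 0.40000 ≈ 0.6000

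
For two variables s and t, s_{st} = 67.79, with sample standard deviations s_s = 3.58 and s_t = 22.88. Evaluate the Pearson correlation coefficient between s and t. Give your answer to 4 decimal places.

0.8276

r = Cov(s,t) / (s_s · s_t) = 67.79 / (3.58 × 22.88)
  = 67.79 / 81.9104 ≈ 0.8276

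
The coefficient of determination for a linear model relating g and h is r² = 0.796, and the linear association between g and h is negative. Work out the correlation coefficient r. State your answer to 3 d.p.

|r| = √0.796 = 0.892
The association is negative, so r = −0.892.

-0.892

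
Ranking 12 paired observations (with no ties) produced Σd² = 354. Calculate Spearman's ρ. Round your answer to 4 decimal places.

ρ = 1 − 6Σd² / [n(n²−1)] = 1 − 6×354 / (12×143)
  = 1 − 2124/1716 = 1 − 1.23776 ≈ -0.2378

-0.2378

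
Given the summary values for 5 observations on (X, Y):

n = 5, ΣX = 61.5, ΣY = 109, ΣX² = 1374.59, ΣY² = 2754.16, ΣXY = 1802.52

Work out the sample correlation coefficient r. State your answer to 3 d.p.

0.955

r = (nΣXY − ΣXΣY) / √[(nΣX² − (ΣX)²)(nΣY² − (ΣY)²)]
Numerator: 5×1802.52 − 61.5×109 = 2309.1
Denominator: √[(6872.95 − 3782.25)(13770.8 − 11881)] = √[3090.7 × 1889.8] = 2416.7757
r = 2309.1 / 2416.7757 ≈ 0.955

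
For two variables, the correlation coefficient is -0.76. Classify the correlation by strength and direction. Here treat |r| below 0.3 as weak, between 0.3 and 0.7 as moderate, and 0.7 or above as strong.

strong negative

r = -0.76 < 0 so the relationship is negative.
|r| = 0.76, which falls in the strong range.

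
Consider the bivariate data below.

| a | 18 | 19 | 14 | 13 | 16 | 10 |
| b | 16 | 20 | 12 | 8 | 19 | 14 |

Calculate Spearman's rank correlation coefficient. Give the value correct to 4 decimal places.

0.7714

Rank a: 5, 6, 3, 2, 4, 1
Rank b: 4, 6, 2, 1, 5, 3
d = rank(a) − rank(b): 1, 0, 1, 1, -1, -2; Σd² = 8
ρ = 1 − 6Σd² / [n(n²−1)] = 1 − 6×8 / (6×35) = 1 − 48/210 ≈ 0.7714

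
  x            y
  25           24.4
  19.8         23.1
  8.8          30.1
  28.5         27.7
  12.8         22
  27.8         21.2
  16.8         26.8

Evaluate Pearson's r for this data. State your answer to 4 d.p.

-0.3402

n = 7, Σx = 139.5, Σy = 175.3, Σx² = 3125.65, Σy² = 4453.95, Σxy = 3442.91
nΣxy − ΣxΣy = 24100.37 − 24454.35 = -353.98
nΣx² − (Σx)² = 21879.55 − 19460.25 = 2419.3; nΣy² − (Σy)² = 31177.65 − 30730.09 = 447.56
r = -353.98 / √(2419.3 × 447.56) = -353.98 / 1040.5681 ≈ -0.3402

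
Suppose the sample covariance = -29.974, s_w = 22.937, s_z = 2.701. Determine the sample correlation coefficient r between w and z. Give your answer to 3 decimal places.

r = Cov(w,z) / (s_w · s_z) = -29.974 / (22.937 × 2.701)
  = -29.974 / 61.9528 ≈ -0.484

-0.484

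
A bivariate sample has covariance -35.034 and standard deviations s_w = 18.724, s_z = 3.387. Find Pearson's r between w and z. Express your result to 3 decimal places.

-0.552

r = Cov(w,z) / (s_w · s_z) = -35.034 / (18.724 × 3.387)
  = -35.034 / 63.4182 ≈ -0.552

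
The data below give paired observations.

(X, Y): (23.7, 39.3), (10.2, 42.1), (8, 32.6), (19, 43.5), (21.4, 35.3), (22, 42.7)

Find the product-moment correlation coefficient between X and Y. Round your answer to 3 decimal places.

n = 6, ΣX = 104.3, ΣY = 235.5, ΣX² = 2032.69, ΣY² = 9341.29, ΣXY = 4142.95
nΣXY − ΣXΣY = 24857.7 − 24562.65 = 295.05
nΣX² − (ΣX)² = 12196.14 − 10878.49 = 1317.65; nΣY² − (ΣY)² = 56047.74 − 55460.25 = 587.49
r = 295.05 / √(1317.65 × 587.49) = 295.05 / 879.8331 ≈ 0.335

0.335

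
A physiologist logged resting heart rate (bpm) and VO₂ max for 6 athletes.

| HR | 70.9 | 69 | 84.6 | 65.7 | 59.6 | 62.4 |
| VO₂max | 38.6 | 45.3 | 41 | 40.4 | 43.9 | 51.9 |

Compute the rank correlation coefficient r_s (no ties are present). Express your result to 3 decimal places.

Rank HR: 5, 4, 6, 3, 1, 2
Rank VO₂max: 1, 5, 3, 2, 4, 6
d = rank(HR) − rank(VO₂max): 4, -1, 3, 1, -3, -4; Σd² = 52
ρ = 1 − 6Σd² / [n(n²−1)] = 1 − 6×52 / (6×35) = 1 − 312/210 ≈ -0.486

-0.486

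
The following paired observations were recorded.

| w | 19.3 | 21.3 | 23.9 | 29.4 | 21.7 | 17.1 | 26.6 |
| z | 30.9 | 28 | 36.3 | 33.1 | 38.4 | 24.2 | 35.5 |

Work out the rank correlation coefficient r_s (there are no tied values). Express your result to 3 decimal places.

Rank w: 2, 3, 5, 7, 4, 1, 6
Rank z: 3, 2, 6, 4, 7, 1, 5
d = rank(w) − rank(z): -1, 1, -1, 3, -3, 0, 1; Σd² = 22
ρ = 1 − 6Σd² / [n(n²−1)] = 1 − 6×22 / (7×48) = 1 − 132/336 ≈ 0.607

0.607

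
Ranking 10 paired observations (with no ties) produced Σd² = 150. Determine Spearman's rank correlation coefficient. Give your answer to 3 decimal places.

0.091

ρ = 1 − 6Σd² / [n(n²−1)] = 1 − 6×150 / (10×99)
  = 1 − 900/990 = 1 − 0.9091 ≈ 0.091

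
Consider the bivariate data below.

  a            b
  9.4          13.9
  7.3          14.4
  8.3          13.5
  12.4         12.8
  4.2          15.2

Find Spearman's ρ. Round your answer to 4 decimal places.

-0.9000

Rank a: 4, 2, 3, 5, 1
Rank b: 3, 4, 2, 1, 5
d = rank(a) − rank(b): 1, -2, 1, 4, -4; Σd² = 38
ρ = 1 − 6Σd² / [n(n²−1)] = 1 − 6×38 / (5×24) = 1 − 228/120 ≈ -0.9000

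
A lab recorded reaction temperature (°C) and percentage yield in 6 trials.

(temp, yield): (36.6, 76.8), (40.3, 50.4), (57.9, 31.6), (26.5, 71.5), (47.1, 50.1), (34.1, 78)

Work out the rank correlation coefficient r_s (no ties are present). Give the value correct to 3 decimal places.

-0.829

Rank temp: 3, 4, 6, 1, 5, 2
Rank yield: 5, 3, 1, 4, 2, 6
d = rank(temp) − rank(yield): -2, 1, 5, -3, 3, -4; Σd² = 64
ρ = 1 − 6Σd² / [n(n²−1)] = 1 − 6×64 / (6×35) = 1 − 384/210 ≈ -0.829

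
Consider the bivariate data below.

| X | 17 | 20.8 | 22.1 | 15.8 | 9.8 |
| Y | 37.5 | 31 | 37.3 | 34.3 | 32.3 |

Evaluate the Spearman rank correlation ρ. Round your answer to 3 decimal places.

Rank X: 3, 4, 5, 2, 1
Rank Y: 5, 1, 4, 3, 2
d = rank(X) − rank(Y): -2, 3, 1, -1, -1; Σd² = 16
ρ = 1 − 6Σd² / [n(n²−1)] = 1 − 6×16 / (5×24) = 1 − 96/120 ≈ 0.200

0.200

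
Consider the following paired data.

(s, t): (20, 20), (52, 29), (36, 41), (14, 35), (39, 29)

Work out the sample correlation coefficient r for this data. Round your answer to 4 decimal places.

n = 5, Σs = 161, Σt = 154, Σs² = 6117, Σt² = 4988, Σst = 5005
nΣst − ΣsΣt = 25025 − 24794 = 231
nΣs² − (Σs)² = 30585 − 25921 = 4664; nΣt² − (Σt)² = 24940 − 23716 = 1224
r = 231 / √(4664 × 1224) = 231 / 2389.2961 ≈ 0.0967

0.0967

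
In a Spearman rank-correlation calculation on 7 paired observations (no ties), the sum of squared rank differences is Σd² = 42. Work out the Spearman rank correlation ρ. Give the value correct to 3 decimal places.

ρ = 1 − 6Σd² / [n(n²−1)] = 1 − 6×42 / (7×48)
  = 1 − 252/336 = 1 − 0.7500 ≈ 0.250

0.250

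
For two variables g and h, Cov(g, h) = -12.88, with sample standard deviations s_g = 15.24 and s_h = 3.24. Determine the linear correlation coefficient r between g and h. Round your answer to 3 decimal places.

r = Cov(g,h) / (s_g · s_h) = -12.88 / (15.24 × 3.24)
  = -12.88 / 49.3776 ≈ -0.261

-0.261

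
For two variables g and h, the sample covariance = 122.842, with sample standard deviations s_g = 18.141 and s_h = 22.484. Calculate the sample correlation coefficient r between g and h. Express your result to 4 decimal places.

0.3012

r = Cov(g,h) / (s_g · s_h) = 122.842 / (18.141 × 22.484)
  = 122.842 / 407.8822 ≈ 0.3012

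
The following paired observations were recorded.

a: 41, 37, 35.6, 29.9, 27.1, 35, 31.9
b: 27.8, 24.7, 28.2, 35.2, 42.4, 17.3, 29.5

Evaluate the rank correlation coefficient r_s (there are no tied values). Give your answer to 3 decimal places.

Rank a: 7, 6, 5, 2, 1, 4, 3
Rank b: 3, 2, 4, 6, 7, 1, 5
d = rank(a) − rank(b): 4, 4, 1, -4, -6, 3, -2; Σd² = 98
ρ = 1 − 6Σd² / [n(n²−1)] = 1 − 6×98 / (7×48) = 1 − 588/336 ≈ -0.750

-0.750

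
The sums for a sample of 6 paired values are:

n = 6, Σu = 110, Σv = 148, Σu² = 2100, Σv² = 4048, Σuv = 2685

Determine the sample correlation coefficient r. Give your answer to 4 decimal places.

-0.1557

r = (nΣuv − ΣuΣv) / √[(nΣu² − (Σu)²)(nΣv² − (Σv)²)]
Numerator: 6×2685 − 110×148 = -170
Denominator: √[(12600 − 12100)(24288 − 21904)] = √[500 × 2384] = 1091.7875
r = -170 / 1091.7875 ≈ -0.1557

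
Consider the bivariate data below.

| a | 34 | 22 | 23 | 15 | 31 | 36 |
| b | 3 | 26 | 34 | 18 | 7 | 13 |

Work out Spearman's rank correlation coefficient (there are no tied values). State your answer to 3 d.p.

-0.600

Rank a: 5, 2, 3, 1, 4, 6
Rank b: 1, 5, 6, 4, 2, 3
d = rank(a) − rank(b): 4, -3, -3, -3, 2, 3; Σd² = 56
ρ = 1 − 6Σd² / [n(n²−1)] = 1 − 6×56 / (6×35) = 1 − 336/210 ≈ -0.600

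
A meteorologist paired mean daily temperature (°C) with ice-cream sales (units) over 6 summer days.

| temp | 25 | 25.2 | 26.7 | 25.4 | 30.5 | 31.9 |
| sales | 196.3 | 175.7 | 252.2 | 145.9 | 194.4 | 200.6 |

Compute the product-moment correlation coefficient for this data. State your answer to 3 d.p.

n = 6, Σx = 164.7, Σy = 1165.1, Σx² = 4565.95, Σy² = 232327.55, Σxy = 32103.08
nΣxy − ΣxΣy = 192618.48 − 191891.97 = 726.51
nΣx² − (Σx)² = 27395.7 − 27126.09 = 269.61; nΣy² − (Σy)² = 1393965.3 − 1357458.01 = 36507.29
r = 726.51 / √(269.61 × 36507.29) = 726.51 / 3137.3126 ≈ 0.232

0.232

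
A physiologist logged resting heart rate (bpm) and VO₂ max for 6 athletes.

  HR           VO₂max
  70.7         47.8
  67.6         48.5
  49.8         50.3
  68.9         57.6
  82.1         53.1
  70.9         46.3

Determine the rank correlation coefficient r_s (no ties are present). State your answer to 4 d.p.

-0.1429

Rank HR: 4, 2, 1, 3, 6, 5
Rank VO₂max: 2, 3, 4, 6, 5, 1
d = rank(HR) − rank(VO₂max): 2, -1, -3, -3, 1, 4; Σd² = 40
ρ = 1 − 6Σd² / [n(n²−1)] = 1 − 6×40 / (6×35) = 1 − 240/210 ≈ -0.1429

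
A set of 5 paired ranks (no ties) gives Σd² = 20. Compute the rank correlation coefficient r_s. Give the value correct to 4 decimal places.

0.0000

ρ = 1 − 6Σd² / [n(n²−1)] = 1 − 6×20 / (5×24)
  = 1 − 120/120 = 1 − 1.00000 ≈ 0.0000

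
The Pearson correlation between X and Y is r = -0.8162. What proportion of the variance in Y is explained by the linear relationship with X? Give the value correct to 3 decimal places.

0.666

r² = (-0.8162)² = 0.666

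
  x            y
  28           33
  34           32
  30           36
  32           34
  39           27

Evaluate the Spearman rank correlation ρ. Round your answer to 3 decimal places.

Rank x: 1, 4, 2, 3, 5
Rank y: 3, 2, 5, 4, 1
d = rank(x) − rank(y): -2, 2, -3, -1, 4; Σd² = 34
ρ = 1 − 6Σd² / [n(n²−1)] = 1 − 6×34 / (5×24) = 1 − 204/120 ≈ -0.700

-0.700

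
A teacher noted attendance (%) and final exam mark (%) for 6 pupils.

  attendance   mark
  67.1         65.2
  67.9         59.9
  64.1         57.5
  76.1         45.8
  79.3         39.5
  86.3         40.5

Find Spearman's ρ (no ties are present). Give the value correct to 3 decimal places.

-0.771

Rank attendance: 2, 3, 1, 4, 5, 6
Rank mark: 6, 5, 4, 3, 1, 2
d = rank(attendance) − rank(mark): -4, -2, -3, 1, 4, 4; Σd² = 62
ρ = 1 − 6Σd² / [n(n²−1)] = 1 − 6×62 / (6×35) = 1 − 372/210 ≈ -0.771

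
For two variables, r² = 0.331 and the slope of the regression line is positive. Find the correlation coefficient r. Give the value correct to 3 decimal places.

0.575

|r| = √0.331 = 0.575
The association is positive, so r = 0.575.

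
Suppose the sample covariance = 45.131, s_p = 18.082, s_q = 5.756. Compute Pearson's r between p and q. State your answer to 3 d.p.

0.434

r = Cov(p,q) / (s_p · s_q) = 45.131 / (18.082 × 5.756)
  = 45.131 / 104.0800 ≈ 0.434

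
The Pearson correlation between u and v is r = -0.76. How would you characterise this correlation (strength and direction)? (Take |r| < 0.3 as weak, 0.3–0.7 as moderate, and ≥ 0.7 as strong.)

r = -0.76 < 0 so the relationship is negative.
|r| = 0.76, which falls in the strong range.

strong negative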